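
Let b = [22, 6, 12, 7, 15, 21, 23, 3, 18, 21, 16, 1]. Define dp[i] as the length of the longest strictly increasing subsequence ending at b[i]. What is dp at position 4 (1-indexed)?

dp[i] = 1 + max{dp[j] : j<i, b[j]<b[i]} (or 1 if no such j):
i:      1  2  3  4  5  6  7  8  9 10 11 12
b[i]:  22  6 12  7 15 21 23  3 18 21 16  1
dp:     1  1  2  2  3  4  5  1  4  5  4  1
At index 4 the value is 2.

2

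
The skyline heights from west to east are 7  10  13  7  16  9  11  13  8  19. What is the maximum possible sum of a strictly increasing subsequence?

65

Let S[i] be the best sum of a strictly increasing subsequence ending at i:
i:      1  2  3  4  5  6  7  8  9 10
a[i]:   7 10 13  7 16  9 11 13  8 19
S:      7 17 30  7 46 16 28 41 15 65
Maximum is 65 (e.g. 7 + 10 + 13 + 16 + 19).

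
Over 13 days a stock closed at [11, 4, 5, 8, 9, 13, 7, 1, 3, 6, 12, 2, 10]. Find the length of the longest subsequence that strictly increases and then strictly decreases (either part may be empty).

8

inc[i] = longest strictly increasing subsequence ending at i; dec[i] = longest strictly decreasing subsequence starting at i:
i:      1  2  3  4  5  6  7  8  9 10 11 12 13
a[i]:  11  4  5  8  9 13  7  1  3  6 12  2 10
inc:    1  1  2  3  4  5  3  1  2  3  5  2  5
dec:    5  3  3  4  4  4  3  1  2  2  2  1  1
Best peak at i=6 (value 13): inc=5, dec=4, length 5+4−1 = 8.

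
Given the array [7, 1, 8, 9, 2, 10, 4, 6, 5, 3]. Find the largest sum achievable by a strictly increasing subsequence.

34

Let S[i] be the best sum of a strictly increasing subsequence ending at i:
i:      1  2  3  4  5  6  7  8  9 10
a[i]:   7  1  8  9  2 10  4  6  5  3
S:      7  1 15 24  3 34  7 13 12  6
Maximum is 34 (e.g. 7 + 8 + 9 + 10).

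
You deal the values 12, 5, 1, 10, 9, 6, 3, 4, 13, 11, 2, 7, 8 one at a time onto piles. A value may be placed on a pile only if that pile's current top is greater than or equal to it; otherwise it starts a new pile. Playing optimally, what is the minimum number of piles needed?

Place each on the leftmost legal pile:
12 → new pile 1 (tops now [12])
5 → pile 1 (tops now [5])
1 → pile 1 (tops now [1])
10 → new pile 2 (tops now [1, 10])
9 → pile 2 (tops now [1, 9])
6 → pile 2 (tops now [1, 6])
3 → pile 2 (tops now [1, 3])
4 → new pile 3 (tops now [1, 3, 4])
13 → new pile 4 (tops now [1, 3, 4, 13])
11 → pile 4 (tops now [1, 3, 4, 11])
2 → pile 2 (tops now [1, 2, 4, 11])
7 → pile 4 (tops now [1, 2, 4, 7])
8 → new pile 5 (tops now [1, 2, 4, 7, 8])
Five piles.

5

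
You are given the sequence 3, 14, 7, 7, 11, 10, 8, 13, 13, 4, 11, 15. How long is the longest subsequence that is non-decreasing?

Track the smallest tail for each achievable length (allowing ties):
3 → extends → [3]
14 → extends → [3, 14]
7 → replaces 14 → [3, 7]
7 → extends → [3, 7, 7]
11 → extends → [3, 7, 7, 11]
10 → replaces 11 → [3, 7, 7, 10]
8 → replaces 10 → [3, 7, 7, 8]
13 → extends → [3, 7, 7, 8, 13]
13 → extends → [3, 7, 7, 8, 13, 13]
4 → replaces 7 → [3, 4, 7, 8, 13, 13]
11 → replaces 13 → [3, 4, 7, 8, 11, 13]
15 → extends → [3, 4, 7, 8, 11, 13, 15]
Seven tails, so the longest non-decreasing subsequence has length 7 (e.g. 3, 7, 7, 11, 13, 13, 15).

7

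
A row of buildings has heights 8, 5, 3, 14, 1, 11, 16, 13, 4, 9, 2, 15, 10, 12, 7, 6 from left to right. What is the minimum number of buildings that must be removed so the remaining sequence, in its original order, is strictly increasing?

11

Fewest deletions = n − (longest strictly increasing subsequence).
i:      1  2  3  4  5  6  7  8  9 10 11 12 13 14 15 16
a[i]:   8  5  3 14  1 11 16 13  4  9  2 15 10 12  7  6
dp:     1  1  1  2  1  2  3  3  2  3  2  4  4  5  3  3
max dp = 5, so deletions = 16 − 5 = 11.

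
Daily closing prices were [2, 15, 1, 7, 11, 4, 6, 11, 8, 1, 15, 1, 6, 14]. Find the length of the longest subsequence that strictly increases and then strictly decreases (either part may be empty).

inc[i] = longest strictly increasing subsequence ending at i; dec[i] = longest strictly decreasing subsequence starting at i:
i:      1  2  3  4  5  6  7  8  9 10 11 12 13 14
a[i]:   2 15  1  7 11  4  6 11  8  1 15  1  6 14
inc:    1  2  1  2  3  2  3  4  4  1  5  1  3  5
dec:    2  4  1  3  3  2  2  3  2  1  2  1  1  1
Best peak at i=8 (value 11): inc=4, dec=3, length 4+3−1 = 6.

6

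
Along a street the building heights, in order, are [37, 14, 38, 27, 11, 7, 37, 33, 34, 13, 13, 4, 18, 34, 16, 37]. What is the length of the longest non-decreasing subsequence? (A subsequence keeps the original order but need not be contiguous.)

Let dp[i] be the length of the longest such subsequence ending at index i:
i:      1  2  3  4  5  6  7  8  9 10 11 12 13 14 15 16
a[i]:  37 14 38 27 11  7 37 33 34 13 13  4 18 34 16 37
dp:     1  1  2  2  1  1  3  3  4  2  3  1  4  5  4  6
Maximum dp value is 6.

6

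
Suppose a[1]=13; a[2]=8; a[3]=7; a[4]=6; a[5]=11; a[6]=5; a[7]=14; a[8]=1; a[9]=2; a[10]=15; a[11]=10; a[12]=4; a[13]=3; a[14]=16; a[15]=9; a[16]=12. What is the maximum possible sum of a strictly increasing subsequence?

64

Let S[i] be the best sum of a strictly increasing subsequence ending at i:
i:      1  2  3  4  5  6  7  8  9 10 11 12 13 14 15 16
a[i]:  13  8  7  6 11  5 14  1  2 15 10  4  3 16  9 12
S:     13  8  7  6 19  5 33  1  3 48 18  7  6 64 17 31
Maximum is 64 (e.g. 8 + 11 + 14 + 15 + 16).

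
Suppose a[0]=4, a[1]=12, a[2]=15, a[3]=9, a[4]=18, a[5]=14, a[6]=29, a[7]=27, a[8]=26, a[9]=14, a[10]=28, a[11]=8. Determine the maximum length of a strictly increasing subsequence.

6

Track the smallest tail for each achievable length (strict):
4 → extends → [4]
12 → extends → [4, 12]
15 → extends → [4, 12, 15]
9 → replaces 12 → [4, 9, 15]
18 → extends → [4, 9, 15, 18]
14 → replaces 15 → [4, 9, 14, 18]
29 → extends → [4, 9, 14, 18, 29]
27 → replaces 29 → [4, 9, 14, 18, 27]
26 → replaces 27 → [4, 9, 14, 18, 26]
14 → already a tail → [4, 9, 14, 18, 26]
28 → extends → [4, 9, 14, 18, 26, 28]
8 → replaces 9 → [4, 8, 14, 18, 26, 28]
Six tails, so the longest strictly increasing subsequence has length 6 (e.g. 4, 12, 15, 18, 27, 28).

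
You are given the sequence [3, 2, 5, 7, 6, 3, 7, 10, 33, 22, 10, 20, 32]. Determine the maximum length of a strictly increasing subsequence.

Track the smallest tail for each achievable length (strict):
3 → extends → [3]
2 → replaces 3 → [2]
5 → extends → [2, 5]
7 → extends → [2, 5, 7]
6 → replaces 7 → [2, 5, 6]
3 → replaces 5 → [2, 3, 6]
7 → extends → [2, 3, 6, 7]
10 → extends → [2, 3, 6, 7, 10]
33 → extends → [2, 3, 6, 7, 10, 33]
22 → replaces 33 → [2, 3, 6, 7, 10, 22]
10 → already a tail → [2, 3, 6, 7, 10, 22]
20 → replaces 22 → [2, 3, 6, 7, 10, 20]
32 → extends → [2, 3, 6, 7, 10, 20, 32]
Seven tails, so the longest strictly increasing subsequence has length 7 (e.g. 3, 5, 6, 7, 10, 22, 32).

7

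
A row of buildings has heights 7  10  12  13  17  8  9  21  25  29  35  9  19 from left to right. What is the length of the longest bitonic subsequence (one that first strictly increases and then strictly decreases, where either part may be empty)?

inc[i] = longest strictly increasing subsequence ending at i; dec[i] = longest strictly decreasing subsequence starting at i:
i:      1  2  3  4  5  6  7  8  9 10 11 12 13
a[i]:   7 10 12 13 17  8  9 21 25 29 35  9 19
inc:    1  2  3  4  5  2  3  6  7  8  9  3  6
dec:    1  2  2  2  2  1  1  2  2  2  2  1  1
Best peak at i=11 (value 35): inc=9, dec=2, length 9+2−1 = 10.

10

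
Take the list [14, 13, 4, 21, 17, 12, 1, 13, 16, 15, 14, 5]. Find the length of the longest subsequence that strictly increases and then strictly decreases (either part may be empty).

7

inc[i] = longest strictly increasing subsequence ending at i; dec[i] = longest strictly decreasing subsequence starting at i:
i:      1  2  3  4  5  6  7  8  9 10 11 12
a[i]:  14 13  4 21 17 12  1 13 16 15 14  5
inc:    1  1  1  2  2  2  1  3  4  4  4  2
dec:    4  3  2  6  5  2  1  2  4  3  2  1
Best peak at i=4 (value 21): inc=2, dec=6, length 2+6−1 = 7.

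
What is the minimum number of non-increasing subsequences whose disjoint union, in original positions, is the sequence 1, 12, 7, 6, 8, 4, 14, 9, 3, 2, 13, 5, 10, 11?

Place each on the leftmost legal pile:
1 → new pile 1 (tops now [1])
12 → new pile 2 (tops now [1, 12])
7 → pile 2 (tops now [1, 7])
6 → pile 2 (tops now [1, 6])
8 → new pile 3 (tops now [1, 6, 8])
4 → pile 2 (tops now [1, 4, 8])
14 → new pile 4 (tops now [1, 4, 8, 14])
9 → pile 4 (tops now [1, 4, 8, 9])
3 → pile 2 (tops now [1, 3, 8, 9])
2 → pile 2 (tops now [1, 2, 8, 9])
13 → new pile 5 (tops now [1, 2, 8, 9, 13])
5 → pile 3 (tops now [1, 2, 5, 9, 13])
10 → pile 5 (tops now [1, 2, 5, 9, 10])
11 → new pile 6 (tops now [1, 2, 5, 9, 10, 11])
Six piles.

6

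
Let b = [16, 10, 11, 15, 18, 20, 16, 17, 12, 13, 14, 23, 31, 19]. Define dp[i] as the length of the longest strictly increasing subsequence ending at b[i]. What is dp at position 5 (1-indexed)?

dp[i] = 1 + max{dp[j] : j<i, b[j]<b[i]} (or 1 if no such j):
i:      1  2  3  4  5  6  7  8  9 10 11 12 13 14
b[i]:  16 10 11 15 18 20 16 17 12 13 14 23 31 19
dp:     1  1  2  3  4  5  4  5  3  4  5  6  7  6
At index 5 the value is 4.

4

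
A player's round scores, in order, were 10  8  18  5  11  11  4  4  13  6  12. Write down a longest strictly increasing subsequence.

Patience tails give the LIS length; then backtrack through the dp parents:
10 → extends → [10]
8 → replaces 10 → [8]
18 → extends → [8, 18]
5 → replaces 8 → [5, 18]
11 → replaces 18 → [5, 11]
11 → already a tail → [5, 11]
4 → replaces 5 → [4, 11]
4 → already a tail → [4, 11]
13 → extends → [4, 11, 13]
6 → replaces 11 → [4, 6, 13]
12 → replaces 13 → [4, 6, 12]
Length 3; one witness is 10, 11, 13.

10, 11, 13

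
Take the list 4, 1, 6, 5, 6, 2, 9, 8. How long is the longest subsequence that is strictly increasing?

Track the smallest tail for each achievable length (strict):
4 → extends → [4]
1 → replaces 4 → [1]
6 → extends → [1, 6]
5 → replaces 6 → [1, 5]
6 → extends → [1, 5, 6]
2 → replaces 5 → [1, 2, 6]
9 → extends → [1, 2, 6, 9]
8 → replaces 9 → [1, 2, 6, 8]
Four tails, so the longest strictly increasing subsequence has length 4 (e.g. 4, 5, 6, 9).

4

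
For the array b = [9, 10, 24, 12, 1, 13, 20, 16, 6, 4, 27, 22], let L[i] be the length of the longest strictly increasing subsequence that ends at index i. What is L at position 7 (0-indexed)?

dp[i] = 1 + max{dp[j] : j<i, b[j]<b[i]} (or 1 if no such j):
i:      0  1  2  3  4  5  6  7  8  9 10 11
b[i]:   9 10 24 12  1 13 20 16  6  4 27 22
dp:     1  2  3  3  1  4  5  5  2  2  6  6
At index 7 the value is 5.

5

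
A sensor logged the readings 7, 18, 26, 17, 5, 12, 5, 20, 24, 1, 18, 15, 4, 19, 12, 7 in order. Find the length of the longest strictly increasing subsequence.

Let dp[i] be the length of the longest such subsequence ending at index i:
i:      1  2  3  4  5  6  7  8  9 10 11 12 13 14 15 16
a[i]:   7 18 26 17  5 12  5 20 24  1 18 15  4 19 12  7
dp:     1  2  3  2  1  2  1  3  4  1  3  3  2  4  3  3
Maximum dp value is 4.

4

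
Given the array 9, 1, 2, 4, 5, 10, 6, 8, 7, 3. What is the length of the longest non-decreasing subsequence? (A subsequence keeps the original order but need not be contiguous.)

6

Track the smallest tail for each achievable length (allowing ties):
9 → extends → [9]
1 → replaces 9 → [1]
2 → extends → [1, 2]
4 → extends → [1, 2, 4]
5 → extends → [1, 2, 4, 5]
10 → extends → [1, 2, 4, 5, 10]
6 → replaces 10 → [1, 2, 4, 5, 6]
8 → extends → [1, 2, 4, 5, 6, 8]
7 → replaces 8 → [1, 2, 4, 5, 6, 7]
3 → replaces 4 → [1, 2, 3, 5, 6, 7]
Six tails, so the longest non-decreasing subsequence has length 6 (e.g. 1, 2, 4, 5, 6, 8).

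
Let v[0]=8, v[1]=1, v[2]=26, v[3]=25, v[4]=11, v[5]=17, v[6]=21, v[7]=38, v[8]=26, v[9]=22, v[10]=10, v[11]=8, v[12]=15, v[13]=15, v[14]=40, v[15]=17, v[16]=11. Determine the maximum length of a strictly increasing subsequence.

6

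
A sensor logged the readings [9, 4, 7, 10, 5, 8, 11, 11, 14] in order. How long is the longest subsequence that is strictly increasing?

Track the smallest tail for each achievable length (strict):
9 → extends → [9]
4 → replaces 9 → [4]
7 → extends → [4, 7]
10 → extends → [4, 7, 10]
5 → replaces 7 → [4, 5, 10]
8 → replaces 10 → [4, 5, 8]
11 → extends → [4, 5, 8, 11]
11 → already a tail → [4, 5, 8, 11]
14 → extends → [4, 5, 8, 11, 14]
Five tails, so the longest strictly increasing subsequence has length 5 (e.g. 4, 7, 10, 11, 14).

5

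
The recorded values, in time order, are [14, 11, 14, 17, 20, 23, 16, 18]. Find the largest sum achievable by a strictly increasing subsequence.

85

Let S[i] be the best sum of a strictly increasing subsequence ending at i:
i:      1  2  3  4  5  6  7  8
a[i]:  14 11 14 17 20 23 16 18
S:     14 11 25 42 62 85 41 60
Maximum is 85 (e.g. 11 + 14 + 17 + 20 + 23).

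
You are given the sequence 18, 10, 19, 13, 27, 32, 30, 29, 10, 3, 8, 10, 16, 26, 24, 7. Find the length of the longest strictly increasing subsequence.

5

Track the smallest tail for each achievable length (strict):
18 → extends → [18]
10 → replaces 18 → [10]
19 → extends → [10, 19]
13 → replaces 19 → [10, 13]
27 → extends → [10, 13, 27]
32 → extends → [10, 13, 27, 32]
30 → replaces 32 → [10, 13, 27, 30]
29 → replaces 30 → [10, 13, 27, 29]
10 → already a tail → [10, 13, 27, 29]
3 → replaces 10 → [3, 13, 27, 29]
8 → replaces 13 → [3, 8, 27, 29]
10 → replaces 27 → [3, 8, 10, 29]
16 → replaces 29 → [3, 8, 10, 16]
26 → extends → [3, 8, 10, 16, 26]
24 → replaces 26 → [3, 8, 10, 16, 24]
7 → replaces 8 → [3, 7, 10, 16, 24]
Five tails, so the longest strictly increasing subsequence has length 5 (e.g. 3, 8, 10, 16, 26).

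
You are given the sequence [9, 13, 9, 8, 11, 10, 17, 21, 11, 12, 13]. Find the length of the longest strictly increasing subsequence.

Track the smallest tail for each achievable length (strict):
9 → extends → [9]
13 → extends → [9, 13]
9 → already a tail → [9, 13]
8 → replaces 9 → [8, 13]
11 → replaces 13 → [8, 11]
10 → replaces 11 → [8, 10]
17 → extends → [8, 10, 17]
21 → extends → [8, 10, 17, 21]
11 → replaces 17 → [8, 10, 11, 21]
12 → replaces 21 → [8, 10, 11, 12]
13 → extends → [8, 10, 11, 12, 13]
Five tails, so the longest strictly increasing subsequence has length 5 (e.g. 9, 10, 11, 12, 13).

5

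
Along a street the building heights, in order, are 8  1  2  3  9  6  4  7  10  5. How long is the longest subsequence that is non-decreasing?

6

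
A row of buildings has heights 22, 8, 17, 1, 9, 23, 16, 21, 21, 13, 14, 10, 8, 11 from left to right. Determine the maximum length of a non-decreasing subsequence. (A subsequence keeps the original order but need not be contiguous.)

5

Track the smallest tail for each achievable length (allowing ties):
22 → extends → [22]
8 → replaces 22 → [8]
17 → extends → [8, 17]
1 → replaces 8 → [1, 17]
9 → replaces 17 → [1, 9]
23 → extends → [1, 9, 23]
16 → replaces 23 → [1, 9, 16]
21 → extends → [1, 9, 16, 21]
21 → extends → [1, 9, 16, 21, 21]
13 → replaces 16 → [1, 9, 13, 21, 21]
14 → replaces 21 → [1, 9, 13, 14, 21]
10 → replaces 13 → [1, 9, 10, 14, 21]
8 → replaces 9 → [1, 8, 10, 14, 21]
11 → replaces 14 → [1, 8, 10, 11, 21]
Five tails, so the longest non-decreasing subsequence has length 5 (e.g. 8, 9, 16, 21, 21).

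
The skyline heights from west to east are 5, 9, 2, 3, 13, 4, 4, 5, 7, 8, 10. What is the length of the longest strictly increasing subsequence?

7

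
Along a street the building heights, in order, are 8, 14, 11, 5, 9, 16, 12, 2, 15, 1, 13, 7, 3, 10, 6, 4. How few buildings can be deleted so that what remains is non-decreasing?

12

Fewest deletions = n − (longest non-decreasing subsequence).
Patience tails:
8 → extends → [8]
14 → extends → [8, 14]
11 → replaces 14 → [8, 11]
5 → replaces 8 → [5, 11]
9 → replaces 11 → [5, 9]
16 → extends → [5, 9, 16]
12 → replaces 16 → [5, 9, 12]
2 → replaces 5 → [2, 9, 12]
15 → extends → [2, 9, 12, 15]
1 → replaces 2 → [1, 9, 12, 15]
13 → replaces 15 → [1, 9, 12, 13]
7 → replaces 9 → [1, 7, 12, 13]
3 → replaces 7 → [1, 3, 12, 13]
10 → replaces 12 → [1, 3, 10, 13]
6 → replaces 10 → [1, 3, 6, 13]
4 → replaces 6 → [1, 3, 4, 13]
Longest non-decreasing subsequence has length 4, so deletions = 16 − 4 = 12.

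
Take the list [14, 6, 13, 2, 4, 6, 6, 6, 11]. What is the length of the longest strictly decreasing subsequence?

3

Let dp[i] be the longest strictly decreasing subsequence ending at i:
i:      1  2  3  4  5  6  7  8  9
a[i]:  14  6 13  2  4  6  6  6 11
dp:     1  2  2  3  3  3  3  3  3
Maximum is 3.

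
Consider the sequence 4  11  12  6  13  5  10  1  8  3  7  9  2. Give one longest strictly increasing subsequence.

Patience tails give the LIS length; then backtrack through the dp parents:
4 → extends → [4]
11 → extends → [4, 11]
12 → extends → [4, 11, 12]
6 → replaces 11 → [4, 6, 12]
13 → extends → [4, 6, 12, 13]
5 → replaces 6 → [4, 5, 12, 13]
10 → replaces 12 → [4, 5, 10, 13]
1 → replaces 4 → [1, 5, 10, 13]
8 → replaces 10 → [1, 5, 8, 13]
3 → replaces 5 → [1, 3, 8, 13]
7 → replaces 8 → [1, 3, 7, 13]
9 → replaces 13 → [1, 3, 7, 9]
2 → replaces 3 → [1, 2, 7, 9]
Length 4; one witness is 4, 11, 12, 13.

4, 11, 12, 13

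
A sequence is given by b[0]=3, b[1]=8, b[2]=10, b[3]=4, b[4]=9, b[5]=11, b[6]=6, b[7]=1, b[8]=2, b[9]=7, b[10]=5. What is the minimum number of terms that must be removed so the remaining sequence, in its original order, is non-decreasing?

Fewest deletions = n − (longest non-decreasing subsequence).
i:      0  1  2  3  4  5  6  7  8  9 10
b[i]:   3  8 10  4  9 11  6  1  2  7  5
dp:     1  2  3  2  3  4  3  1  2  4  3
max dp = 4, so deletions = 11 − 4 = 7.

7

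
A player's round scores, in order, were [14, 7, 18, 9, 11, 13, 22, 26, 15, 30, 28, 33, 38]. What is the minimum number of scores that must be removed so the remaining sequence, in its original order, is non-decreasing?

4

Fewest deletions = n − (longest non-decreasing subsequence).
i:      1  2  3  4  5  6  7  8  9 10 11 12 13
a[i]:  14  7 18  9 11 13 22 26 15 30 28 33 38
dp:     1  1  2  2  3  4  5  6  5  7  7  8  9
max dp = 9, so deletions = 13 − 9 = 4.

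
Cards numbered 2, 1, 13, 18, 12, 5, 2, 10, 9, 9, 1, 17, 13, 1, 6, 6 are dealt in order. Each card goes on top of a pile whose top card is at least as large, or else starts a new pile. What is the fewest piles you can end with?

4

Place each on the leftmost legal pile:
2 → new pile 1 (tops now [2])
1 → pile 1 (tops now [1])
13 → new pile 2 (tops now [1, 13])
18 → new pile 3 (tops now [1, 13, 18])
12 → pile 2 (tops now [1, 12, 18])
5 → pile 2 (tops now [1, 5, 18])
2 → pile 2 (tops now [1, 2, 18])
10 → pile 3 (tops now [1, 2, 10])
9 → pile 3 (tops now [1, 2, 9])
9 → pile 3 (tops now [1, 2, 9])
1 → pile 1 (tops now [1, 2, 9])
17 → new pile 4 (tops now [1, 2, 9, 17])
13 → pile 4 (tops now [1, 2, 9, 13])
1 → pile 1 (tops now [1, 2, 9, 13])
6 → pile 3 (tops now [1, 2, 6, 13])
6 → pile 3 (tops now [1, 2, 6, 13])
Four piles.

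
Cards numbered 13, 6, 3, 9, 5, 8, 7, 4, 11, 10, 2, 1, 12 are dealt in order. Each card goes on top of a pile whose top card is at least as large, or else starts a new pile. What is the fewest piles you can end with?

Place each on the leftmost legal pile:
13 → new pile 1 (tops now [13])
6 → pile 1 (tops now [6])
3 → pile 1 (tops now [3])
9 → new pile 2 (tops now [3, 9])
5 → pile 2 (tops now [3, 5])
8 → new pile 3 (tops now [3, 5, 8])
7 → pile 3 (tops now [3, 5, 7])
4 → pile 2 (tops now [3, 4, 7])
11 → new pile 4 (tops now [3, 4, 7, 11])
10 → pile 4 (tops now [3, 4, 7, 10])
2 → pile 1 (tops now [2, 4, 7, 10])
1 → pile 1 (tops now [1, 4, 7, 10])
12 → new pile 5 (tops now [1, 4, 7, 10, 12])
Five piles.

5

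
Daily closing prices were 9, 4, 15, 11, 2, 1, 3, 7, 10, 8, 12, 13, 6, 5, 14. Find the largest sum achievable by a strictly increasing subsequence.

61

Let S[i] be the best sum of a strictly increasing subsequence ending at i:
i:      1  2  3  4  5  6  7  8  9 10 11 12 13 14 15
a[i]:   9  4 15 11  2  1  3  7 10  8 12 13  6  5 14
S:      9  4 24 20  2  1  5 12 22 20 34 47 11 10 61
Maximum is 61 (e.g. 2 + 3 + 7 + 10 + 12 + 13 + 14).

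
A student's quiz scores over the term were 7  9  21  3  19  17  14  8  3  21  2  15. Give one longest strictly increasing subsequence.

7, 9, 19, 21

Patience tails give the LIS length; then backtrack through the dp parents:
7 → extends → [7]
9 → extends → [7, 9]
21 → extends → [7, 9, 21]
3 → replaces 7 → [3, 9, 21]
19 → replaces 21 → [3, 9, 19]
17 → replaces 19 → [3, 9, 17]
14 → replaces 17 → [3, 9, 14]
8 → replaces 9 → [3, 8, 14]
3 → already a tail → [3, 8, 14]
21 → extends → [3, 8, 14, 21]
2 → replaces 3 → [2, 8, 14, 21]
15 → replaces 21 → [2, 8, 14, 15]
Length 4; one witness is 7, 9, 19, 21.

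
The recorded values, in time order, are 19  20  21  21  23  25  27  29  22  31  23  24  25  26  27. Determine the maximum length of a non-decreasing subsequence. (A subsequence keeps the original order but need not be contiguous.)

10

Let dp[i] be the length of the longest such subsequence ending at index i:
i:      1  2  3  4  5  6  7  8  9 10 11 12 13 14 15
a[i]:  19 20 21 21 23 25 27 29 22 31 23 24 25 26 27
dp:     1  2  3  4  5  6  7  8  5  9  6  7  8  9 10
Maximum dp value is 10.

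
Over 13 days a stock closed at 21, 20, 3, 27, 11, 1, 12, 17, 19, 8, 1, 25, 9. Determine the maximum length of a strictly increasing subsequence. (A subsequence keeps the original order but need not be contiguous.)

6

Let dp[i] be the length of the longest such subsequence ending at index i:
i:      1  2  3  4  5  6  7  8  9 10 11 12 13
a[i]:  21 20  3 27 11  1 12 17 19  8  1 25  9
dp:     1  1  1  2  2  1  3  4  5  2  1  6  3
Maximum dp value is 6.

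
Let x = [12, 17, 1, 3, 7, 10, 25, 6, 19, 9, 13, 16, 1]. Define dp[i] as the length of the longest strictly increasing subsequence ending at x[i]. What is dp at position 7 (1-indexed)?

dp[i] = 1 + max{dp[j] : j<i, x[j]<x[i]} (or 1 if no such j):
i:      1  2  3  4  5  6  7  8  9 10 11 12 13
x[i]:  12 17  1  3  7 10 25  6 19  9 13 16  1
dp:     1  2  1  2  3  4  5  3  5  4  5  6  1
At index 7 the value is 5.

5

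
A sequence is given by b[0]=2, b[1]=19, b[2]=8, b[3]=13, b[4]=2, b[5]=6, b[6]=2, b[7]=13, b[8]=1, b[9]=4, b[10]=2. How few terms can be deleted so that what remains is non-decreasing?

7

Fewest deletions = n − (longest non-decreasing subsequence).
i:      0  1  2  3  4  5  6  7  8  9 10
b[i]:   2 19  8 13  2  6  2 13  1  4  2
dp:     1  2  2  3  2  3  3  4  1  4  4
max dp = 4, so deletions = 11 − 4 = 7.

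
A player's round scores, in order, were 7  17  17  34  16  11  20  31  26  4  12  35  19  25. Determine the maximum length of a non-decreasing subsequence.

Track the smallest tail for each achievable length (allowing ties):
7 → extends → [7]
17 → extends → [7, 17]
17 → extends → [7, 17, 17]
34 → extends → [7, 17, 17, 34]
16 → replaces 17 → [7, 16, 17, 34]
11 → replaces 16 → [7, 11, 17, 34]
20 → replaces 34 → [7, 11, 17, 20]
31 → extends → [7, 11, 17, 20, 31]
26 → replaces 31 → [7, 11, 17, 20, 26]
4 → replaces 7 → [4, 11, 17, 20, 26]
12 → replaces 17 → [4, 11, 12, 20, 26]
35 → extends → [4, 11, 12, 20, 26, 35]
19 → replaces 20 → [4, 11, 12, 19, 26, 35]
25 → replaces 26 → [4, 11, 12, 19, 25, 35]
Six tails, so the longest non-decreasing subsequence has length 6 (e.g. 7, 17, 17, 20, 31, 35).

6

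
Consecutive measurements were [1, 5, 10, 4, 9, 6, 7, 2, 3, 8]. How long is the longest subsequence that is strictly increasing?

5

Let dp[i] be the length of the longest such subsequence ending at index i:
i:      1  2  3  4  5  6  7  8  9 10
a[i]:   1  5 10  4  9  6  7  2  3  8
dp:     1  2  3  2  3  3  4  2  3  5
Maximum dp value is 5.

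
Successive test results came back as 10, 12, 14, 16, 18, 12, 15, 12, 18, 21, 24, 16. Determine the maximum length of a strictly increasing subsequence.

Let dp[i] be the length of the longest such subsequence ending at index i:
i:      1  2  3  4  5  6  7  8  9 10 11 12
a[i]:  10 12 14 16 18 12 15 12 18 21 24 16
dp:     1  2  3  4  5  2  4  2  5  6  7  5
Maximum dp value is 7.

7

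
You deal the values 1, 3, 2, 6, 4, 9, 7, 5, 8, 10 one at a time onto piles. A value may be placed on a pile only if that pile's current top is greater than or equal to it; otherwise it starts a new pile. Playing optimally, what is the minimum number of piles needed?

6

The minimum number of non-increasing subsequences covering a sequence equals the length of its longest strictly increasing subsequence.
LIS length is 6 (e.g. 1, 3, 6, 7, 8, 10), so 6 piles are needed.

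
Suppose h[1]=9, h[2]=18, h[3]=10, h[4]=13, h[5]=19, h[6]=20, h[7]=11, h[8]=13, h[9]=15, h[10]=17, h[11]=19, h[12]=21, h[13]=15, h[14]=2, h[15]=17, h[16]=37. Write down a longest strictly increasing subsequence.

Patience tails give the LIS length; then backtrack through the dp parents:
9 → extends → [9]
18 → extends → [9, 18]
10 → replaces 18 → [9, 10]
13 → extends → [9, 10, 13]
19 → extends → [9, 10, 13, 19]
20 → extends → [9, 10, 13, 19, 20]
11 → replaces 13 → [9, 10, 11, 19, 20]
13 → replaces 19 → [9, 10, 11, 13, 20]
15 → replaces 20 → [9, 10, 11, 13, 15]
17 → extends → [9, 10, 11, 13, 15, 17]
19 → extends → [9, 10, 11, 13, 15, 17, 19]
21 → extends → [9, 10, 11, 13, 15, 17, 19, 21]
15 → already a tail → [9, 10, 11, 13, 15, 17, 19, 21]
2 → replaces 9 → [2, 10, 11, 13, 15, 17, 19, 21]
17 → already a tail → [2, 10, 11, 13, 15, 17, 19, 21]
37 → extends → [2, 10, 11, 13, 15, 17, 19, 21, 37]
Length 9; one witness is 9, 10, 11, 13, 15, 17, 19, 21, 37.

9, 10, 11, 13, 15, 17, 19, 21, 37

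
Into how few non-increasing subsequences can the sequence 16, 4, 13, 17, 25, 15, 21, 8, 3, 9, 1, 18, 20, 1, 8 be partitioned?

The minimum number of non-increasing subsequences covering a sequence equals the length of its longest strictly increasing subsequence.
LIS length is 5 (e.g. 4, 13, 17, 18, 20), so 5 piles are needed.

5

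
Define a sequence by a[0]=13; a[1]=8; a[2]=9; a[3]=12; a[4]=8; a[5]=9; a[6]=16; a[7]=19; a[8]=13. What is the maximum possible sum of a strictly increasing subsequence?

Let S[i] be the best sum of a strictly increasing subsequence ending at i:
i:      0  1  2  3  4  5  6  7  8
a[i]:  13  8  9 12  8  9 16 19 13
S:     13  8 17 29  8 17 45 64 42
Maximum is 64 (e.g. 8 + 9 + 12 + 16 + 19).

64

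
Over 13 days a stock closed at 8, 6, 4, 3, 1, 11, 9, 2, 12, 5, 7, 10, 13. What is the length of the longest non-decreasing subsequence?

Track the smallest tail for each achievable length (allowing ties):
8 → extends → [8]
6 → replaces 8 → [6]
4 → replaces 6 → [4]
3 → replaces 4 → [3]
1 → replaces 3 → [1]
11 → extends → [1, 11]
9 → replaces 11 → [1, 9]
2 → replaces 9 → [1, 2]
12 → extends → [1, 2, 12]
5 → replaces 12 → [1, 2, 5]
7 → extends → [1, 2, 5, 7]
10 → extends → [1, 2, 5, 7, 10]
13 → extends → [1, 2, 5, 7, 10, 13]
Six tails, so the longest non-decreasing subsequence has length 6 (e.g. 1, 2, 5, 7, 10, 13).

6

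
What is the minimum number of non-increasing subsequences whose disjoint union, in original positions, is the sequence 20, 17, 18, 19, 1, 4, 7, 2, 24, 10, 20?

5

Place each on the leftmost legal pile:
20 → new pile 1 (tops now [20])
17 → pile 1 (tops now [17])
18 → new pile 2 (tops now [17, 18])
19 → new pile 3 (tops now [17, 18, 19])
1 → pile 1 (tops now [1, 18, 19])
4 → pile 2 (tops now [1, 4, 19])
7 → pile 3 (tops now [1, 4, 7])
2 → pile 2 (tops now [1, 2, 7])
24 → new pile 4 (tops now [1, 2, 7, 24])
10 → pile 4 (tops now [1, 2, 7, 10])
20 → new pile 5 (tops now [1, 2, 7, 10, 20])
Five piles.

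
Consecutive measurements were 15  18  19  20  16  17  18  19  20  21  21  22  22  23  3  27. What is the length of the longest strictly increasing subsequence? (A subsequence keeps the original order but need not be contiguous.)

10

Let dp[i] be the length of the longest such subsequence ending at index i:
i:      1  2  3  4  5  6  7  8  9 10 11 12 13 14 15 16
a[i]:  15 18 19 20 16 17 18 19 20 21 21 22 22 23  3 27
dp:     1  2  3  4  2  3  4  5  6  7  7  8  8  9  1 10
Maximum dp value is 10.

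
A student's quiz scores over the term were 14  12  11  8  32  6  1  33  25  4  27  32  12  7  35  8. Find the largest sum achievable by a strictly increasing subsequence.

133

Let S[i] be the best sum of a strictly increasing subsequence ending at i:
i:       1   2   3   4   5   6   7   8   9  10  11  12  13  14  15  16
a[i]:   14  12  11   8  32   6   1  33  25   4  27  32  12   7  35   8
S:      14  12  11   8  46   6   1  79  39   5  66  98  23  13 133  21
Maximum is 133 (e.g. 14 + 25 + 27 + 32 + 35).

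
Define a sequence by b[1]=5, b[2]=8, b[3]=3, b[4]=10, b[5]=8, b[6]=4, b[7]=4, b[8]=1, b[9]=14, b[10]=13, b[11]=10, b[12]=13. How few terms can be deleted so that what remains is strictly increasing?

8

Fewest deletions = n − (longest strictly increasing subsequence).
Patience tails:
5 → extends → [5]
8 → extends → [5, 8]
3 → replaces 5 → [3, 8]
10 → extends → [3, 8, 10]
8 → already a tail → [3, 8, 10]
4 → replaces 8 → [3, 4, 10]
4 → already a tail → [3, 4, 10]
1 → replaces 3 → [1, 4, 10]
14 → extends → [1, 4, 10, 14]
13 → replaces 14 → [1, 4, 10, 13]
10 → already a tail → [1, 4, 10, 13]
13 → already a tail → [1, 4, 10, 13]
Longest strictly increasing subsequence has length 4, so deletions = 12 − 4 = 8.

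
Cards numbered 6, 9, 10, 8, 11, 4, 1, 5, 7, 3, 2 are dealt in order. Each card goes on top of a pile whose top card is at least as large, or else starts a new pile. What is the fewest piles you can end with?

4

The minimum number of non-increasing subsequences covering a sequence equals the length of its longest strictly increasing subsequence.
LIS length is 4 (e.g. 6, 9, 10, 11), so 4 piles are needed.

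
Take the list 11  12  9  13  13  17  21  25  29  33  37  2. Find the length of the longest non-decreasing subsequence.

Track the smallest tail for each achievable length (allowing ties):
11 → extends → [11]
12 → extends → [11, 12]
9 → replaces 11 → [9, 12]
13 → extends → [9, 12, 13]
13 → extends → [9, 12, 13, 13]
17 → extends → [9, 12, 13, 13, 17]
21 → extends → [9, 12, 13, 13, 17, 21]
25 → extends → [9, 12, 13, 13, 17, 21, 25]
29 → extends → [9, 12, 13, 13, 17, 21, 25, 29]
33 → extends → [9, 12, 13, 13, 17, 21, 25, 29, 33]
37 → extends → [9, 12, 13, 13, 17, 21, 25, 29, 33, 37]
2 → replaces 9 → [2, 12, 13, 13, 17, 21, 25, 29, 33, 37]
Ten tails, so the longest non-decreasing subsequence has length 10 (e.g. 11, 12, 13, 13, 17, 21, 25, 29, 33, 37).

10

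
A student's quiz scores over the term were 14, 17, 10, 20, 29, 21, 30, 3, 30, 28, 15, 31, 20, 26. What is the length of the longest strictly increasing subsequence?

Track the smallest tail for each achievable length (strict):
14 → extends → [14]
17 → extends → [14, 17]
10 → replaces 14 → [10, 17]
20 → extends → [10, 17, 20]
29 → extends → [10, 17, 20, 29]
21 → replaces 29 → [10, 17, 20, 21]
30 → extends → [10, 17, 20, 21, 30]
3 → replaces 10 → [3, 17, 20, 21, 30]
30 → already a tail → [3, 17, 20, 21, 30]
28 → replaces 30 → [3, 17, 20, 21, 28]
15 → replaces 17 → [3, 15, 20, 21, 28]
31 → extends → [3, 15, 20, 21, 28, 31]
20 → already a tail → [3, 15, 20, 21, 28, 31]
26 → replaces 28 → [3, 15, 20, 21, 26, 31]
Six tails, so the longest strictly increasing subsequence has length 6 (e.g. 14, 17, 20, 29, 30, 31).

6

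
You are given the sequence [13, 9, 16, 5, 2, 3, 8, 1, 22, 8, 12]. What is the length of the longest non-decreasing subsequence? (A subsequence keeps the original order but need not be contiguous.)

5

Let dp[i] be the length of the longest such subsequence ending at index i:
i:      1  2  3  4  5  6  7  8  9 10 11
a[i]:  13  9 16  5  2  3  8  1 22  8 12
dp:     1  1  2  1  1  2  3  1  4  4  5
Maximum dp value is 5.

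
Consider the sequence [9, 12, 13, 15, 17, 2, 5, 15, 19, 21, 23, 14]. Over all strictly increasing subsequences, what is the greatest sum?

129

Let S[i] be the best sum of a strictly increasing subsequence ending at i:
i:       1   2   3   4   5   6   7   8   9  10  11  12
a[i]:    9  12  13  15  17   2   5  15  19  21  23  14
S:       9  21  34  49  66   2   7  49  85 106 129  48
Maximum is 129 (e.g. 9 + 12 + 13 + 15 + 17 + 19 + 21 + 23).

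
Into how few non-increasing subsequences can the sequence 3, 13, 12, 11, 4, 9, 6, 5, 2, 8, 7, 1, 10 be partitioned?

5

Place each on the leftmost legal pile:
3 → new pile 1 (tops now [3])
13 → new pile 2 (tops now [3, 13])
12 → pile 2 (tops now [3, 12])
11 → pile 2 (tops now [3, 11])
4 → pile 2 (tops now [3, 4])
9 → new pile 3 (tops now [3, 4, 9])
6 → pile 3 (tops now [3, 4, 6])
5 → pile 3 (tops now [3, 4, 5])
2 → pile 1 (tops now [2, 4, 5])
8 → new pile 4 (tops now [2, 4, 5, 8])
7 → pile 4 (tops now [2, 4, 5, 7])
1 → pile 1 (tops now [1, 4, 5, 7])
10 → new pile 5 (tops now [1, 4, 5, 7, 10])
Five piles.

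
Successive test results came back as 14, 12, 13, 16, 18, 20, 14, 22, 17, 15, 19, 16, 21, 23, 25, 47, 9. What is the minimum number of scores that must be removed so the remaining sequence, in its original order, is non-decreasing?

Fewest deletions = n − (longest non-decreasing subsequence).
i:      1  2  3  4  5  6  7  8  9 10 11 12 13 14 15 16 17
a[i]:  14 12 13 16 18 20 14 22 17 15 19 16 21 23 25 47  9
dp:     1  1  2  3  4  5  3  6  4  4  5  5  6  7  8  9  1
max dp = 9, so deletions = 17 − 9 = 8.

8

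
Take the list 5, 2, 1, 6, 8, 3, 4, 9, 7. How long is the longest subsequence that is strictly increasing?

Let dp[i] be the length of the longest such subsequence ending at index i:
i:     1 2 3 4 5 6 7 8 9
a[i]:  5 2 1 6 8 3 4 9 7
dp:    1 1 1 2 3 2 3 4 4
Maximum dp value is 4.

4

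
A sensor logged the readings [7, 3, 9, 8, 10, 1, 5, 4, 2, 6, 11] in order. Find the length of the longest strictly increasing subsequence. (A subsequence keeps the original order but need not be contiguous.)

4

Let dp[i] be the length of the longest such subsequence ending at index i:
i:      1  2  3  4  5  6  7  8  9 10 11
a[i]:   7  3  9  8 10  1  5  4  2  6 11
dp:     1  1  2  2  3  1  2  2  2  3  4
Maximum dp value is 4.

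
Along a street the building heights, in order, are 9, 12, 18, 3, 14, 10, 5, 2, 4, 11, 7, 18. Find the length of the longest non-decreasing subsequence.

Track the smallest tail for each achievable length (allowing ties):
9 → extends → [9]
12 → extends → [9, 12]
18 → extends → [9, 12, 18]
3 → replaces 9 → [3, 12, 18]
14 → replaces 18 → [3, 12, 14]
10 → replaces 12 → [3, 10, 14]
5 → replaces 10 → [3, 5, 14]
2 → replaces 3 → [2, 5, 14]
4 → replaces 5 → [2, 4, 14]
11 → replaces 14 → [2, 4, 11]
7 → replaces 11 → [2, 4, 7]
18 → extends → [2, 4, 7, 18]
Four tails, so the longest non-decreasing subsequence has length 4 (e.g. 9, 12, 18, 18).

4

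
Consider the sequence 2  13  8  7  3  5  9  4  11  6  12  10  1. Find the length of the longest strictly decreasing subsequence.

6

Let dp[i] be the longest strictly decreasing subsequence ending at i:
i:      1  2  3  4  5  6  7  8  9 10 11 12 13
a[i]:   2 13  8  7  3  5  9  4 11  6 12 10  1
dp:     1  1  2  3  4  4  2  5  2  4  2  3  6
Maximum is 6.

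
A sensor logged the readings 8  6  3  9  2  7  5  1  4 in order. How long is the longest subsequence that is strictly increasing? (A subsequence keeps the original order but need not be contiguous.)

Track the smallest tail for each achievable length (strict):
8 → extends → [8]
6 → replaces 8 → [6]
3 → replaces 6 → [3]
9 → extends → [3, 9]
2 → replaces 3 → [2, 9]
7 → replaces 9 → [2, 7]
5 → replaces 7 → [2, 5]
1 → replaces 2 → [1, 5]
4 → replaces 5 → [1, 4]
Two tails, so the longest strictly increasing subsequence has length 2 (e.g. 8, 9).

2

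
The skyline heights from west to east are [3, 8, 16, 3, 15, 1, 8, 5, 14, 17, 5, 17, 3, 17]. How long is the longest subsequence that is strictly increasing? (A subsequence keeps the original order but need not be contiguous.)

Let dp[i] be the length of the longest such subsequence ending at index i:
i:      1  2  3  4  5  6  7  8  9 10 11 12 13 14
a[i]:   3  8 16  3 15  1  8  5 14 17  5 17  3 17
dp:     1  2  3  1  3  1  2  2  3  4  2  4  2  4
Maximum dp value is 4.

4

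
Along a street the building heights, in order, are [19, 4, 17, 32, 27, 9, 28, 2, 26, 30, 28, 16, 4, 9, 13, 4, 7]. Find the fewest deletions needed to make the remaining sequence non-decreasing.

12

Fewest deletions = n − (longest non-decreasing subsequence).
Patience tails:
19 → extends → [19]
4 → replaces 19 → [4]
17 → extends → [4, 17]
32 → extends → [4, 17, 32]
27 → replaces 32 → [4, 17, 27]
9 → replaces 17 → [4, 9, 27]
28 → extends → [4, 9, 27, 28]
2 → replaces 4 → [2, 9, 27, 28]
26 → replaces 27 → [2, 9, 26, 28]
30 → extends → [2, 9, 26, 28, 30]
28 → replaces 30 → [2, 9, 26, 28, 28]
16 → replaces 26 → [2, 9, 16, 28, 28]
4 → replaces 9 → [2, 4, 16, 28, 28]
9 → replaces 16 → [2, 4, 9, 28, 28]
13 → replaces 28 → [2, 4, 9, 13, 28]
4 → replaces 9 → [2, 4, 4, 13, 28]
7 → replaces 13 → [2, 4, 4, 7, 28]
Longest non-decreasing subsequence has length 5, so deletions = 17 − 5 = 12.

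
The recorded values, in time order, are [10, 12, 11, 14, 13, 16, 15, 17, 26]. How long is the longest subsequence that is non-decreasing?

6

Let dp[i] be the length of the longest such subsequence ending at index i:
i:      1  2  3  4  5  6  7  8  9
a[i]:  10 12 11 14 13 16 15 17 26
dp:     1  2  2  3  3  4  4  5  6
Maximum dp value is 6.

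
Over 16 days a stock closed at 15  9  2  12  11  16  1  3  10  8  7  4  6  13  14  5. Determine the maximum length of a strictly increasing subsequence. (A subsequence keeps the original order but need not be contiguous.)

Track the smallest tail for each achievable length (strict):
15 → extends → [15]
9 → replaces 15 → [9]
2 → replaces 9 → [2]
12 → extends → [2, 12]
11 → replaces 12 → [2, 11]
16 → extends → [2, 11, 16]
1 → replaces 2 → [1, 11, 16]
3 → replaces 11 → [1, 3, 16]
10 → replaces 16 → [1, 3, 10]
8 → replaces 10 → [1, 3, 8]
7 → replaces 8 → [1, 3, 7]
4 → replaces 7 → [1, 3, 4]
6 → extends → [1, 3, 4, 6]
13 → extends → [1, 3, 4, 6, 13]
14 → extends → [1, 3, 4, 6, 13, 14]
5 → replaces 6 → [1, 3, 4, 5, 13, 14]
Six tails, so the longest strictly increasing subsequence has length 6 (e.g. 2, 3, 4, 6, 13, 14).

6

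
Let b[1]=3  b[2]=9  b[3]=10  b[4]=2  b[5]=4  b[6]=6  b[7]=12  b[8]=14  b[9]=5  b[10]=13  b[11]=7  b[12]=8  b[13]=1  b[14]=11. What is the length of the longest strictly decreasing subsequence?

4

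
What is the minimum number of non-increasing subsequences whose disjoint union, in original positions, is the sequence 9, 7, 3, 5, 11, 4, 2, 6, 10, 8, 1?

4

Place each on the leftmost legal pile:
9 → new pile 1 (tops now [9])
7 → pile 1 (tops now [7])
3 → pile 1 (tops now [3])
5 → new pile 2 (tops now [3, 5])
11 → new pile 3 (tops now [3, 5, 11])
4 → pile 2 (tops now [3, 4, 11])
2 → pile 1 (tops now [2, 4, 11])
6 → pile 3 (tops now [2, 4, 6])
10 → new pile 4 (tops now [2, 4, 6, 10])
8 → pile 4 (tops now [2, 4, 6, 8])
1 → pile 1 (tops now [1, 4, 6, 8])
Four piles.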